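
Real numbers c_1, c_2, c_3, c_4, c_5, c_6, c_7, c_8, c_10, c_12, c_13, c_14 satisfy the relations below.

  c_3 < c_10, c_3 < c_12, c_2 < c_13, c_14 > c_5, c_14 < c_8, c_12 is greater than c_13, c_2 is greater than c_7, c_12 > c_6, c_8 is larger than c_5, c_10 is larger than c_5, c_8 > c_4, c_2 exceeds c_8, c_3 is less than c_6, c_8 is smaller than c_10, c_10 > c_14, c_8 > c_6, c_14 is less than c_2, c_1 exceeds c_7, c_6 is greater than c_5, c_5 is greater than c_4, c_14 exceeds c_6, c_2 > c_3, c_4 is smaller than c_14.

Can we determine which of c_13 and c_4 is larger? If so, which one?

c_4 < c_5 < c_6 < c_14 < c_8 < c_2 < c_13, by transitivity through c_5, c_6, c_14, c_8, c_2.
So c_13 is larger.

c_13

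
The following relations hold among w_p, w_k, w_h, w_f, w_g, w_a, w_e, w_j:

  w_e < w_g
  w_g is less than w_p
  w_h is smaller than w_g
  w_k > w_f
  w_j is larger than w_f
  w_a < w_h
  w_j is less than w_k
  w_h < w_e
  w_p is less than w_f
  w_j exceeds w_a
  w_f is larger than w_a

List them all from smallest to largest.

w_a < w_h < w_e < w_g < w_p < w_f < w_j < w_k

The consecutive links are each given: w_a < w_h; w_h < w_e; w_e < w_g; w_g < w_p; w_p < w_f; w_f < w_j; w_j < w_k.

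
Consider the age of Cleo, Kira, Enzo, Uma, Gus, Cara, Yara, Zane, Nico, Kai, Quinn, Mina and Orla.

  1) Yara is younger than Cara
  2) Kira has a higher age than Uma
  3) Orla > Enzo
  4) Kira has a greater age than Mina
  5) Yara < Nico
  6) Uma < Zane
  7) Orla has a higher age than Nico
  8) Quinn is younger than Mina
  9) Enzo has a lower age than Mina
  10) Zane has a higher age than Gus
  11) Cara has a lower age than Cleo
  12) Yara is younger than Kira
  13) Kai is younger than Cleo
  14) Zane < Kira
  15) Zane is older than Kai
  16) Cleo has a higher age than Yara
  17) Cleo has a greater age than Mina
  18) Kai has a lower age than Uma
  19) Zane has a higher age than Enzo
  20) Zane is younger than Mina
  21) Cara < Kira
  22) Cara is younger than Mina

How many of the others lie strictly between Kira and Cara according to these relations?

The relations place Cara below Kira. An element lies strictly between them when it is forced above Cara and also forced below Kira.
Above Cara: {Mina, Cleo}. Below Kira: {Yara, Gus, Kai, Uma, Enzo, Quinn, Zane, Mina}.
Intersection: {Mina} — 1.

1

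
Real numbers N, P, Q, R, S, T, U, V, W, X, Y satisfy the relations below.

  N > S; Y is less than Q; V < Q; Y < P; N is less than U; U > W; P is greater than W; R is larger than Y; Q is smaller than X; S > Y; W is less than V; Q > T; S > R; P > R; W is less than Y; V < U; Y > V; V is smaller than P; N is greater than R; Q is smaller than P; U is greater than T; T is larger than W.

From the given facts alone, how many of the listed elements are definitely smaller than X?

From X the given relations immediately reach Q.
From those, V, T, Y — 4 in total.
From those, W — 5 in total.
No other element is forced below X by the given relations, so the count is 5.

5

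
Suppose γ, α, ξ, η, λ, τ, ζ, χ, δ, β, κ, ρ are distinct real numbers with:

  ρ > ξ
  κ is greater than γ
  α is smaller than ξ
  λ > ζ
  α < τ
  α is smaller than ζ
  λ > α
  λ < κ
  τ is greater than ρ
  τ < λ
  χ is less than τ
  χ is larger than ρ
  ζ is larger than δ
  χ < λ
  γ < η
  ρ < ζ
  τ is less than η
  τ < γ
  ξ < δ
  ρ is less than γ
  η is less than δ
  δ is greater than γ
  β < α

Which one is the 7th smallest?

γ

Piecing the relations together gives one ordering: β < α < ξ < ρ < χ < τ < γ < η < δ < ζ < λ < κ.
The 7th smallest is γ.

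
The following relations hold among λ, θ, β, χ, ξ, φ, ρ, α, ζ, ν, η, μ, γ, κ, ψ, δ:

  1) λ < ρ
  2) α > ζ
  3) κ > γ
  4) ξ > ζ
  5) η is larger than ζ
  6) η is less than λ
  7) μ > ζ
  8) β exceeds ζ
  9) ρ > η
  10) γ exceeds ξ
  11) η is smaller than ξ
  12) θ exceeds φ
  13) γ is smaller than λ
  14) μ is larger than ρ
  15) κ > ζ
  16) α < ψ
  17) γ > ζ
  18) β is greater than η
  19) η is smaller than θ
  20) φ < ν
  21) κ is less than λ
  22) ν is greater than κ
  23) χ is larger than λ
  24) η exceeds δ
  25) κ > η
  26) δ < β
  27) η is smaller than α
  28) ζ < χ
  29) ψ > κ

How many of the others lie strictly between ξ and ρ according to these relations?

3

The relations place ξ below ρ. An element lies strictly between them when it is forced above ξ and also forced below ρ.
Above ξ: {γ, κ, λ, ν, ψ, χ, μ}. Below ρ: {ζ, δ, η, γ, κ, λ}.
Intersection: {γ, κ, λ} — 3.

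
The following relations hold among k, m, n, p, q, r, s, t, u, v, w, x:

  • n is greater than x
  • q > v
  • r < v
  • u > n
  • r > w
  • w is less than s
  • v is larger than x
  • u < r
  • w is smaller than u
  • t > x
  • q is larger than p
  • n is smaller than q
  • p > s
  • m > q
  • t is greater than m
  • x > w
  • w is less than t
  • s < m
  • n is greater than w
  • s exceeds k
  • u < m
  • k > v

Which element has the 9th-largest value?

The consecutive relations fix a unique order: w < x < n < u < r < v < k < s < p < q < m < t.
Counting 9 from the largest end gives u.

u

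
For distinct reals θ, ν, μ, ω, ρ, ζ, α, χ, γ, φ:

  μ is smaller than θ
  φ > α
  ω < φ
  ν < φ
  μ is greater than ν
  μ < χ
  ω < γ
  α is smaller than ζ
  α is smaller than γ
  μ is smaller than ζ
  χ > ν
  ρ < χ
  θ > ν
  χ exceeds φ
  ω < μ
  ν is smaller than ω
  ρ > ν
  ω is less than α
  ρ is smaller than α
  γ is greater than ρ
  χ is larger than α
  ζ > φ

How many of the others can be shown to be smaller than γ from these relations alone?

4

The elements the relations force below γ are ν, ω, ρ, α — no chain reaches any other.
That is 4.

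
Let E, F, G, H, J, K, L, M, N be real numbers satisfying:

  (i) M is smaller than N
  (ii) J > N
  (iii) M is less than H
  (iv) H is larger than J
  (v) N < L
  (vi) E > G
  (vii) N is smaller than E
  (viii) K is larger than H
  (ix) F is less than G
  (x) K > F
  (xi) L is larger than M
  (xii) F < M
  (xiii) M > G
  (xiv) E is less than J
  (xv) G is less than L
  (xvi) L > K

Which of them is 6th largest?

N

Piecing the relations together gives one ordering: F < G < M < N < E < J < H < K < L.
Counting 6 from the largest end gives N.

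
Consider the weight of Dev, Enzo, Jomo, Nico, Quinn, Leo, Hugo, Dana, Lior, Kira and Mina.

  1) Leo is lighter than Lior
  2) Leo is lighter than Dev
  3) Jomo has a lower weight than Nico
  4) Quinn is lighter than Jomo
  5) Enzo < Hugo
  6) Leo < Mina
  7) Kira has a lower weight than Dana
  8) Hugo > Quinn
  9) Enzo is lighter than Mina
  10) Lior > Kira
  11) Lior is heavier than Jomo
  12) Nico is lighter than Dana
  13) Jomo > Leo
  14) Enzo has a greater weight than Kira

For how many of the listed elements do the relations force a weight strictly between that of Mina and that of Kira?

Chaining upward from Kira reaches: Enzo, Lior, Hugo, Dana.
Chaining downward from Mina reaches: Leo, Enzo.
Strictly between Kira and Mina are those in both lists: Enzo — 1 element.

1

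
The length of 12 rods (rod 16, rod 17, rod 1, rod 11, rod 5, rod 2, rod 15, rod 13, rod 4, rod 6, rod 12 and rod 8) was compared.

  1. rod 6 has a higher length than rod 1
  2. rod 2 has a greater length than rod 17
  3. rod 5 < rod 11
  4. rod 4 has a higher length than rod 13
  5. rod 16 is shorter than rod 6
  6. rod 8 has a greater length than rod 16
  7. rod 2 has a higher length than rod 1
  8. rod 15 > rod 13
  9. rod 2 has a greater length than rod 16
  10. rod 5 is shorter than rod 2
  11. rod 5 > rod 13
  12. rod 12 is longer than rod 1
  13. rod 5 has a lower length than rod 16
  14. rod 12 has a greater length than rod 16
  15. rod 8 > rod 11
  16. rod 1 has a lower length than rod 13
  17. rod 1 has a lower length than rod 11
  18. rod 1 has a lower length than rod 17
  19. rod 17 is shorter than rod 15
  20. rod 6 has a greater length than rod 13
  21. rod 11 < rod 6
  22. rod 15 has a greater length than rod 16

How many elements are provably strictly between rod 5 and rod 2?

The relations place rod 5 below rod 2. An element lies strictly between them when it is forced above rod 5 and also forced below rod 2.
Above rod 5: {rod 11, rod 16, rod 12, rod 6, rod 15, rod 8}. Below rod 2: {rod 1, rod 13, rod 17, rod 16}.
Intersection: {rod 16} — 1.

1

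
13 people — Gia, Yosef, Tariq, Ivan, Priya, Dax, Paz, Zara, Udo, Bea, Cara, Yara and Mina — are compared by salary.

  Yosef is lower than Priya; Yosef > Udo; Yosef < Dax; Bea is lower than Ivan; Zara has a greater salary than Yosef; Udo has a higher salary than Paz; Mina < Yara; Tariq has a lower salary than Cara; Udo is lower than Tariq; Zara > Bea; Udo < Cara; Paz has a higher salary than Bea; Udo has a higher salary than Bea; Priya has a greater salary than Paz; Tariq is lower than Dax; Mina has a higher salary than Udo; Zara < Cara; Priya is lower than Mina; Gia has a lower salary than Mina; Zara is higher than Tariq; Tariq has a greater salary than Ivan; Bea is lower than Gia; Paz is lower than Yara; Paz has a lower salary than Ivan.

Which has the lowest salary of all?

Bea

Chaining upward from Bea: directly above it, Gia, Paz, Ivan, Udo, Zara; then Yosef, Tariq, Priya, Mina, Yara, Cara; then Dax.
That covers every other element, and nothing is given below Bea, so Bea is the lowest salary.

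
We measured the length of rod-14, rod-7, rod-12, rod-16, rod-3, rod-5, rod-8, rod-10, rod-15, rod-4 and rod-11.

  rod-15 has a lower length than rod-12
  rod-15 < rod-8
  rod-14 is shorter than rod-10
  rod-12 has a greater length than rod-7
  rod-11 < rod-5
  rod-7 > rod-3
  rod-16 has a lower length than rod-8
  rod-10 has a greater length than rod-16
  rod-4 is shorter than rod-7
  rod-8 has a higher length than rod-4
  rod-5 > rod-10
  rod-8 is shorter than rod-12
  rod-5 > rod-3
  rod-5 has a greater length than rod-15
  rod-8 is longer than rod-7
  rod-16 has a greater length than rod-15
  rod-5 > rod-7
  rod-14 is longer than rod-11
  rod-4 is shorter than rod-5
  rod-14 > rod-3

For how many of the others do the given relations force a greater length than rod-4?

The elements the relations force above rod-4 are rod-7, rod-8, rod-12, rod-5 — no chain reaches any other.
That is 4.

4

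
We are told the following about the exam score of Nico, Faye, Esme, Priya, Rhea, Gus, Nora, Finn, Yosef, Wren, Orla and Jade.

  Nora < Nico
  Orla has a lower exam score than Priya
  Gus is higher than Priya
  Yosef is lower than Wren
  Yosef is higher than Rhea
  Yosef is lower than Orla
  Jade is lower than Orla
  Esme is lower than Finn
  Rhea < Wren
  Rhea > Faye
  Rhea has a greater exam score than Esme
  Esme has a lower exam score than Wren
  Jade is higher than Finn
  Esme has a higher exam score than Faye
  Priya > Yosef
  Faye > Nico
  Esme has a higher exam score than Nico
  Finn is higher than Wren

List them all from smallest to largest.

Nora < Nico < Faye < Esme < Rhea < Yosef < Wren < Finn < Jade < Orla < Priya < Gus

Nothing is placed below Nora, so it is least; from there Nora < Nico; Nico < Faye; Faye < Esme; Esme < Rhea; Rhea < Yosef; Yosef < Wren; Wren < Finn; Finn < Jade; Jade < Orla; Orla < Priya; Priya < Gus, each given directly.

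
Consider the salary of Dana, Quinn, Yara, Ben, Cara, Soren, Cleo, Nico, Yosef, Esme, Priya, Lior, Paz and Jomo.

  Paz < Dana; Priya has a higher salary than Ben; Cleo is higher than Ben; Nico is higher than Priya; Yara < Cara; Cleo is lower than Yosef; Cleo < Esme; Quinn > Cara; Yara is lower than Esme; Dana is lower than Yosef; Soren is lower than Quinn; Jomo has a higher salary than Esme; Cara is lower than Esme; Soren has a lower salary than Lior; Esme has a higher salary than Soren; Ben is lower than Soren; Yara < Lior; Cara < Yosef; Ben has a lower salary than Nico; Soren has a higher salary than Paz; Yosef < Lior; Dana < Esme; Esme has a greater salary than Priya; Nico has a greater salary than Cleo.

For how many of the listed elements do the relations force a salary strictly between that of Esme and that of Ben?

The relations place Ben below Esme. An element lies strictly between them when it is forced above Ben and also forced below Esme.
Above Ben: {Soren, Cleo, Quinn, Priya, Jomo, Yosef, Nico, Lior}. Below Esme: {Yara, Paz, Cara, Soren, Cleo, Dana, Priya}.
Intersection: {Soren, Cleo, Priya} — 3.

3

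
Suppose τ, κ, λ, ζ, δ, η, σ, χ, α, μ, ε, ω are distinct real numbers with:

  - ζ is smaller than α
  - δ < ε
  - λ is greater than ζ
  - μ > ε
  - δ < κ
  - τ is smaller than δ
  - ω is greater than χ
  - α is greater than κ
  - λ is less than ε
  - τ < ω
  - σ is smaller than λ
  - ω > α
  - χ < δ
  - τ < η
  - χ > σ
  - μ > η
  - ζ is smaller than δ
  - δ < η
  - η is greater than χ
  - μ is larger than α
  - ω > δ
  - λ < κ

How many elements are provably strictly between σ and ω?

5

Chaining upward from σ reaches: λ, χ, δ, ε, η, κ, α, μ.
Chaining downward from ω reaches: ζ, τ, λ, χ, δ, κ, α.
Strictly between σ and ω are those in both lists: λ, χ, δ, κ, α — 5 elements.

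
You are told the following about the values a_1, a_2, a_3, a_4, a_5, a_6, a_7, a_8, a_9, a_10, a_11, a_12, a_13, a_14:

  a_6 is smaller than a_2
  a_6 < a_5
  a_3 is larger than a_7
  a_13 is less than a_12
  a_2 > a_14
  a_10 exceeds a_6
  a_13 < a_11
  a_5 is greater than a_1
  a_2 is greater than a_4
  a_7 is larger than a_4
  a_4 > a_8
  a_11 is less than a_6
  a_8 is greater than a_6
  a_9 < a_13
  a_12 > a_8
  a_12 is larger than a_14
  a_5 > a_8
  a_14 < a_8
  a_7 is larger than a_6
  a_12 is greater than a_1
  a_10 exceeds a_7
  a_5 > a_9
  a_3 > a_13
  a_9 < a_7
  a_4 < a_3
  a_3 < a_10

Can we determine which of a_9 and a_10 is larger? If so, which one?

Chaining the given relations: a_9 < a_13 < a_11 < a_6 < a_8 < a_4 < a_7 < a_3 < a_10.
So a_10 is larger.

a_10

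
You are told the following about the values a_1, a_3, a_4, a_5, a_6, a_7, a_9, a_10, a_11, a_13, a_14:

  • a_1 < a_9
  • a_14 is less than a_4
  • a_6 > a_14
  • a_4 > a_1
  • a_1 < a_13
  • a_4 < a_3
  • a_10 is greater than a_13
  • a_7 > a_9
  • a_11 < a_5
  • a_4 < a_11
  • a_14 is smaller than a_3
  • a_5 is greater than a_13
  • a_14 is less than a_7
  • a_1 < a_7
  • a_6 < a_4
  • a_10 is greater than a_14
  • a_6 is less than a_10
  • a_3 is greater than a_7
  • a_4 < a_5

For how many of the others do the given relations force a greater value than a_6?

Directly above a_6: a_10, a_4.
One step further: a_11, a_3, a_5 (5 so far).
Nothing else is reachable above a_6; 5 in all.

5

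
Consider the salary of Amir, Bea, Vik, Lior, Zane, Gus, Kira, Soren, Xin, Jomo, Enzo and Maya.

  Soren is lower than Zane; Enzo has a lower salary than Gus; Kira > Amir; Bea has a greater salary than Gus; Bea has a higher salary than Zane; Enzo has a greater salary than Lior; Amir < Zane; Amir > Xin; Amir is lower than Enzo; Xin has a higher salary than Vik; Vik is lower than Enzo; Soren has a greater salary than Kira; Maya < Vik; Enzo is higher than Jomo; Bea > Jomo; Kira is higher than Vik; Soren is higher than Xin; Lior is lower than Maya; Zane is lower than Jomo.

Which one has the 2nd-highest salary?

The consecutive relations fix a unique order: Lior < Maya < Vik < Xin < Amir < Kira < Soren < Zane < Jomo < Enzo < Gus < Bea.
Counting 2 from the largest end gives Gus.

Gus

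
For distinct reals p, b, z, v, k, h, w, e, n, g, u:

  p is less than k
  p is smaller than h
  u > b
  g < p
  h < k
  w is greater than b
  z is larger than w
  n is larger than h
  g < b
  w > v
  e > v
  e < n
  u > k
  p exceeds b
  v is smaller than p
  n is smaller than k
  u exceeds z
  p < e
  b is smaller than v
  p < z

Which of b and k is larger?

k

b < v and v < p give b < p.
With p < h: b < v < p < h.
Then h < n extends the chain to n.
With n < k: b < v < p < h < n < k.
So b < k; k is the larger of the two.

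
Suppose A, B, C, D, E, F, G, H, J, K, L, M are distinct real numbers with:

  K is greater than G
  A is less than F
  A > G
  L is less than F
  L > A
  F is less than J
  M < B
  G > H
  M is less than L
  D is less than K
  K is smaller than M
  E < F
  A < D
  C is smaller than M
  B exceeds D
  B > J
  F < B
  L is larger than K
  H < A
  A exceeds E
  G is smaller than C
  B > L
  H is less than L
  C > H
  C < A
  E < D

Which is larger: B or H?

H < G and G < C give H < C.
With C < A: H < G < C < A.
Then A < D extends the chain to D.
With D < K: H < G < C < A < D < K.
Then K < M extends the chain to M.
With M < L: H < G < C < A < D < K < M < L.
With L < F: H < G < C < A < D < K < M < L < F.
Then F < J extends the chain to J.
With J < B: H < G < C < A < D < K < M < L < F < J < B.
So H < B; B is the larger of the two.

B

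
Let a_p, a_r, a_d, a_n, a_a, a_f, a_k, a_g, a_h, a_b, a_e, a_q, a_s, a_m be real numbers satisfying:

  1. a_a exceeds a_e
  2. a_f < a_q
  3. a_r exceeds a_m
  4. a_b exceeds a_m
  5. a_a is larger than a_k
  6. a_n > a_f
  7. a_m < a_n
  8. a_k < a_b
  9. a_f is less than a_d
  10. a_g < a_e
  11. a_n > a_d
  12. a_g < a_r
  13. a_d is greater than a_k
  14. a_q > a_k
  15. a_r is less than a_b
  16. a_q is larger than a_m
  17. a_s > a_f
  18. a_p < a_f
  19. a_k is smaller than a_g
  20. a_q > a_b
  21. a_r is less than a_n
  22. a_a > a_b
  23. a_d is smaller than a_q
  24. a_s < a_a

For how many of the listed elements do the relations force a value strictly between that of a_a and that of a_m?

The relations place a_m below a_a. An element lies strictly between them when it is forced above a_m and also forced below a_a.
Above a_m: {a_r, a_b, a_n, a_q}. Below a_a: {a_k, a_p, a_g, a_r, a_f, a_e, a_b, a_s}.
Intersection: {a_r, a_b} — 2.

2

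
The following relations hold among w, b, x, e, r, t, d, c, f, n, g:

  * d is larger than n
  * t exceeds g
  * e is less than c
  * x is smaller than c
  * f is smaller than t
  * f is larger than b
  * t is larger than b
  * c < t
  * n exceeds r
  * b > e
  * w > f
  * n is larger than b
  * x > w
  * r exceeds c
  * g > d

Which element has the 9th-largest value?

f

Piecing the relations together gives one ordering: e < b < f < w < x < c < r < n < d < g < t.
The 9th largest is f.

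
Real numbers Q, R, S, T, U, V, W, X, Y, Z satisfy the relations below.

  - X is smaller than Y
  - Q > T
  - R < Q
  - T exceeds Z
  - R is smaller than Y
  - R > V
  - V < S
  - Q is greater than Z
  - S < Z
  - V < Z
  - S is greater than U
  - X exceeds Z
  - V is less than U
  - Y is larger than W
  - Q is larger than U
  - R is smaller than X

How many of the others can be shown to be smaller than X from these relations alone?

5

Directly below X: Z, R.
One step further: V, S (4 so far).
One step further: U (5 so far).
Nothing else is reachable below X; 5 in all.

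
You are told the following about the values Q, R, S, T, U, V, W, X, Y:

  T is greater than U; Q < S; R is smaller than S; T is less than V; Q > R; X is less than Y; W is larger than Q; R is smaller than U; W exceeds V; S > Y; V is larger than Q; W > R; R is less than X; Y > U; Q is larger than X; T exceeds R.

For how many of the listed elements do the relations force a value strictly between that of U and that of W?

The relations place U below W. An element lies strictly between them when it is forced above U and also forced below W.
Above U: {Y, T, V, S}. Below W: {R, X, Q, T, V}.
Intersection: {T, V} — 2.

2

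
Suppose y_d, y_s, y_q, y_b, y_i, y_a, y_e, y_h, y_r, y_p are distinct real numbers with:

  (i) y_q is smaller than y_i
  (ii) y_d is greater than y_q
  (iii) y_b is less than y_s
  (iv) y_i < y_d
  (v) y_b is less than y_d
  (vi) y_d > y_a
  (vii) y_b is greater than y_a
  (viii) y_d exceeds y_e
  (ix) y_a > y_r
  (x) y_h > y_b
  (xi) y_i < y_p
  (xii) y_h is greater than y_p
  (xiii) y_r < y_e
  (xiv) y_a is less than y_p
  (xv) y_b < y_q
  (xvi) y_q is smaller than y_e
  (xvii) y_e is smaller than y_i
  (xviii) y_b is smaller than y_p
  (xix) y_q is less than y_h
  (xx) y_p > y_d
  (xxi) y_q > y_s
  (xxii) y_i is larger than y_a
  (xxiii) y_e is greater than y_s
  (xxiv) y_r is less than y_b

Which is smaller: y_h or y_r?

Link the given pairs in sequence: y_r < y_a; y_a < y_b; y_b < y_s; y_s < y_q; y_q < y_e; y_e < y_i; y_i < y_d; y_d < y_p; y_p < y_h.
Together: y_r < y_a < y_b < y_s < y_q < y_e < y_i < y_d < y_p < y_h.
So y_r < y_h; y_r is the smaller of the two.

y_r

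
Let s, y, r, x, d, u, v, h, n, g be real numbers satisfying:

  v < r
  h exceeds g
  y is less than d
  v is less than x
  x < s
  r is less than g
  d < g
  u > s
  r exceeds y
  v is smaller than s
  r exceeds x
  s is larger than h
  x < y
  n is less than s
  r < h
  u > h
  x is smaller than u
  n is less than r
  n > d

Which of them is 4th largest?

Piecing the relations together gives one ordering: v < x < y < d < n < r < g < h < s < u.
The 4th largest is g.

g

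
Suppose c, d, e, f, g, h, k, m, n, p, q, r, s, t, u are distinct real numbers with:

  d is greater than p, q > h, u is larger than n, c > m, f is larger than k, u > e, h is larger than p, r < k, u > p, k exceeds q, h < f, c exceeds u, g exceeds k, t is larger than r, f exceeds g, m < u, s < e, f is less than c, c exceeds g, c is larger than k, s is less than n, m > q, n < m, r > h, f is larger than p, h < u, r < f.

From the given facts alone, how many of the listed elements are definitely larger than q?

From q the given relations immediately reach k, m.
From those, u, g, f, c — 6 in total.
Nothing else is reachable above q; 6 in all.

6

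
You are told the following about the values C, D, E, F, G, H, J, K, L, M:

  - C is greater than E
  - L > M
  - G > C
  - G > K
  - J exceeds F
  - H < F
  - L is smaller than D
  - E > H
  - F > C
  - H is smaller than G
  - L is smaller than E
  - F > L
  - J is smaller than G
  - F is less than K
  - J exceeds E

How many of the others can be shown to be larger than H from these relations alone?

6

The elements the relations force above H are E, C, F, J, K, G — no chain reaches any other.
That is 6.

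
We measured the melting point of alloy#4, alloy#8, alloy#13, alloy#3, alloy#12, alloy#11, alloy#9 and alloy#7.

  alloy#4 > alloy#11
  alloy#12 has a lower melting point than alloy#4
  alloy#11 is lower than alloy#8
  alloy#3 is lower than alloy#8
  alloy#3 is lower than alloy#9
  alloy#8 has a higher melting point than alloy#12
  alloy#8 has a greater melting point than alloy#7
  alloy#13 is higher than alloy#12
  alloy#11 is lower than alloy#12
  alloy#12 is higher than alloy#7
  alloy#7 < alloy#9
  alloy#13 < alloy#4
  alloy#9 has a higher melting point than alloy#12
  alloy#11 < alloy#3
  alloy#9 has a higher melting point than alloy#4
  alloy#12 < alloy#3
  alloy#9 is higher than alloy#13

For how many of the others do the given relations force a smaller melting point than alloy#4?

The elements the relations force below alloy#4 are alloy#11, alloy#7, alloy#12, alloy#13 — no chain reaches any other.
That is 4.

4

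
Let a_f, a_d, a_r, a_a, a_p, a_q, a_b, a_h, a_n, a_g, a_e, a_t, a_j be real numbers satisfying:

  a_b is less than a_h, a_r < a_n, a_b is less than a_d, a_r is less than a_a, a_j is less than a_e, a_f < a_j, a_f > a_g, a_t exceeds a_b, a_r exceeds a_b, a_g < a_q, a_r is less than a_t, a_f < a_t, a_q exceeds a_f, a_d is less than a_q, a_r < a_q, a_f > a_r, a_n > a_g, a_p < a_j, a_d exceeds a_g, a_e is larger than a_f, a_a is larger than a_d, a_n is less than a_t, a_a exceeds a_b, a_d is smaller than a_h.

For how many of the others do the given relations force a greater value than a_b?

From a_b the given relations immediately reach a_r, a_d, a_t, a_h, a_a.
From those, a_n, a_f, a_q — 8 in total.
From those, a_j, a_e — 10 in total.
No other element is forced above a_b by the given relations, so the count is 10.

10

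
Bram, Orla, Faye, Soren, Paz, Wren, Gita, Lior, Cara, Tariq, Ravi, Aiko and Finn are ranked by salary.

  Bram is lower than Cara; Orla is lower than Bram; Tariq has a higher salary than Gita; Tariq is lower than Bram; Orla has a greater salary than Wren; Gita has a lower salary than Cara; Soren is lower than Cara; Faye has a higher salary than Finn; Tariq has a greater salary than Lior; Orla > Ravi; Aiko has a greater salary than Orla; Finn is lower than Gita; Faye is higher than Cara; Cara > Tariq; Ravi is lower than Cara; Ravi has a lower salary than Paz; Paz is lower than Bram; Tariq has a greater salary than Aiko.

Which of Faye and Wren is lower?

Wren < Orla and Orla < Aiko give Wren < Aiko.
With Aiko < Tariq: Wren < Orla < Aiko < Tariq.
Then Tariq < Bram extends the chain to Bram.
With Bram < Cara: Wren < Orla < Aiko < Tariq < Bram < Cara.
Then Cara < Faye extends the chain to Faye.
So Wren < Faye; Wren is the lower of the two.

Wren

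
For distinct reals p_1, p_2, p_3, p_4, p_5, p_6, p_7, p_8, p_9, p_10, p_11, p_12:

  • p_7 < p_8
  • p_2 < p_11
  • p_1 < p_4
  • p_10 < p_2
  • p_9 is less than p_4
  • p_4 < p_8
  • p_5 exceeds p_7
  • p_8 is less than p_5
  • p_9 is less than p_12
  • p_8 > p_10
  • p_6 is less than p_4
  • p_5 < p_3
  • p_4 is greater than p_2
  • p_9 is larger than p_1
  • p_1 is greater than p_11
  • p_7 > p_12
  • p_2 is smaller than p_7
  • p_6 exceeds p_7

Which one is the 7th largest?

p_12

The consecutive relations fix a unique order: p_10 < p_2 < p_11 < p_1 < p_9 < p_12 < p_7 < p_6 < p_4 < p_8 < p_5 < p_3.
The 7th largest is p_12.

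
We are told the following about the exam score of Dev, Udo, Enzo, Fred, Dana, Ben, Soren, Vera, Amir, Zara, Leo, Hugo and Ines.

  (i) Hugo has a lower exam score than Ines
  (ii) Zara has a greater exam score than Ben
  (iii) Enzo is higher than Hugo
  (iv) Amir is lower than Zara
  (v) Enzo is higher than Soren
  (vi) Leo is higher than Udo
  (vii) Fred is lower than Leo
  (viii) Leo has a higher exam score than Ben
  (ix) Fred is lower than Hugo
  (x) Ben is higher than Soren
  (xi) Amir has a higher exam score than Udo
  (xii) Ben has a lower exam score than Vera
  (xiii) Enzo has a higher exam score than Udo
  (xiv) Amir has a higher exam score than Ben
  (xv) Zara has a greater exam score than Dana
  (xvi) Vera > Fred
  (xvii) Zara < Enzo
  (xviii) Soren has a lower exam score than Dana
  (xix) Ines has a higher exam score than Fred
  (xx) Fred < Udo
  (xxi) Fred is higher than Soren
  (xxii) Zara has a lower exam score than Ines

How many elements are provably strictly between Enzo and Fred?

The relations place Fred below Enzo. An element lies strictly between them when it is forced above Fred and also forced below Enzo.
Above Fred: {Udo, Amir, Zara, Vera, Hugo, Leo, Ines}. Below Enzo: {Soren, Ben, Udo, Amir, Dana, Zara, Hugo}.
Intersection: {Udo, Amir, Zara, Hugo} — 4.

4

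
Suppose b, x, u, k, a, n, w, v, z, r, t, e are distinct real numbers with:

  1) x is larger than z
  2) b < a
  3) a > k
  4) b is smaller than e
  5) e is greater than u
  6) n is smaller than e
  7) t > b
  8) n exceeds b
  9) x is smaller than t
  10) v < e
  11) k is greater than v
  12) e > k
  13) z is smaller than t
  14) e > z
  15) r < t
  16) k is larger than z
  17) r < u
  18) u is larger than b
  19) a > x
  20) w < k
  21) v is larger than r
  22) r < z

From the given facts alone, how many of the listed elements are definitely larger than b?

5

The elements the relations force above b are n, u, a, t, e — no chain reaches any other.
That is 5.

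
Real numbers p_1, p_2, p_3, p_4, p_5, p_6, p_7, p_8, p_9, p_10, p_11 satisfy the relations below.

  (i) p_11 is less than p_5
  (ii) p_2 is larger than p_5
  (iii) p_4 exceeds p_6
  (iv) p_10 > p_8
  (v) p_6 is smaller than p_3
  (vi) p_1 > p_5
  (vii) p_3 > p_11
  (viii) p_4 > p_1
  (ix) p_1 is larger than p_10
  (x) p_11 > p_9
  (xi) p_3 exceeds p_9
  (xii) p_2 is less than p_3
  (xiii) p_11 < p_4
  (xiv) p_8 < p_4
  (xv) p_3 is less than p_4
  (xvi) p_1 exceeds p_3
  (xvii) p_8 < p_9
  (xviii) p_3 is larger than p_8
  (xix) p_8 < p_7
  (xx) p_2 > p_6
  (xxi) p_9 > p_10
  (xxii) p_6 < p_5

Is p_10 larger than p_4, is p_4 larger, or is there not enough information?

p_4

p_10 < p_9 and p_9 < p_11 give p_10 < p_11.
With p_11 < p_5: p_10 < p_9 < p_11 < p_5.
With p_5 < p_2: p_10 < p_9 < p_11 < p_5 < p_2.
With p_2 < p_3: p_10 < p_9 < p_11 < p_5 < p_2 < p_3.
With p_3 < p_1: p_10 < p_9 < p_11 < p_5 < p_2 < p_3 < p_1.
With p_1 < p_4: p_10 < p_9 < p_11 < p_5 < p_2 < p_3 < p_1 < p_4.
So p_4 is larger.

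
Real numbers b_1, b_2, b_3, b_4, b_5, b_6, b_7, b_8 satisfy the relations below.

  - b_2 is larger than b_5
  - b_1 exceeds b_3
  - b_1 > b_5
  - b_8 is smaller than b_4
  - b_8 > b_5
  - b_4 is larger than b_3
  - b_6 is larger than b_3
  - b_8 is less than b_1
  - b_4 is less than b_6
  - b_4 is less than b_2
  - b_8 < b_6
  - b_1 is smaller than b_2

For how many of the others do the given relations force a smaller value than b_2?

5

The elements the relations force below b_2 are b_5, b_3, b_8, b_1, b_4 — no chain reaches any other.
That is 5.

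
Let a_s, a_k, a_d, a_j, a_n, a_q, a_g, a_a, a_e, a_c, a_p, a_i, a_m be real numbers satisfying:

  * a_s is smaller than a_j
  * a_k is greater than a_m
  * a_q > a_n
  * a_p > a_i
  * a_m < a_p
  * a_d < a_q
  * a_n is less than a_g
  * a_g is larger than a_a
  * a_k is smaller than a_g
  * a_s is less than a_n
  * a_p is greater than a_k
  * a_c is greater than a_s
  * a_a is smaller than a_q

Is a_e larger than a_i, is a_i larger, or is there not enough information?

undetermined

Following every chain through a_e: nothing is chained to a_e.
a_i is not reached, and no chain runs the other way from a_i to a_e.
So the given relations leave the order of a_e and a_i undetermined.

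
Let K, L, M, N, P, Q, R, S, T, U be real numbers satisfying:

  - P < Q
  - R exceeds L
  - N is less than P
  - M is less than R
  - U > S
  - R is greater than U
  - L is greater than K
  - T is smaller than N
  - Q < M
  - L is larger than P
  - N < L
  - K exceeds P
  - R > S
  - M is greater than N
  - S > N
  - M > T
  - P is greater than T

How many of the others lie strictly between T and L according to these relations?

Chaining upward from T reaches: N, P, K, Q, S, M, U, R.
Chaining downward from L reaches: N, P, K.
Strictly between T and L are those in both lists: N, P, K — 3 elements.

3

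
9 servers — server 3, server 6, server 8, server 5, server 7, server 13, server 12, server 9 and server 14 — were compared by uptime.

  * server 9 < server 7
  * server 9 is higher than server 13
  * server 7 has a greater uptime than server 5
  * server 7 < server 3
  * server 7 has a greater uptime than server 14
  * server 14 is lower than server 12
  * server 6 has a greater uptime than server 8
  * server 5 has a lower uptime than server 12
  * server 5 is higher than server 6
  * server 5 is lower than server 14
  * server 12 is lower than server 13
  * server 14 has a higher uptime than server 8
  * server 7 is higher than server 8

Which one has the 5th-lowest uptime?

The consecutive relations fix a unique order: server 8 < server 6 < server 5 < server 14 < server 12 < server 13 < server 9 < server 7 < server 3.
The 5th smallest is server 12.

server 12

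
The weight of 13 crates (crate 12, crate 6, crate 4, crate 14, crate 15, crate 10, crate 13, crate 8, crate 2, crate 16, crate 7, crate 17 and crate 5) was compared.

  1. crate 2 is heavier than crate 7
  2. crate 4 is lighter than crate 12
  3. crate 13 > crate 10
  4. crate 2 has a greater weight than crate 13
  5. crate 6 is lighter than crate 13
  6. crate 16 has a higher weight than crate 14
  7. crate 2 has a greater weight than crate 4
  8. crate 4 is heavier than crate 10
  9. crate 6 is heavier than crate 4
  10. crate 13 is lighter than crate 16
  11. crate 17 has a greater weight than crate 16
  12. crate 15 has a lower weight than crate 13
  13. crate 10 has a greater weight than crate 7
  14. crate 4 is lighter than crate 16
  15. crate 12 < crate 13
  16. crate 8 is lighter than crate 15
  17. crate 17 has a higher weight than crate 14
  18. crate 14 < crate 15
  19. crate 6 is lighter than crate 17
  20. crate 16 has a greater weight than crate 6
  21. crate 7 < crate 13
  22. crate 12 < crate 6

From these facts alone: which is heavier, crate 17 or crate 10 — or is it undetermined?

crate 17

crate 10 < crate 4 and crate 4 < crate 12 give crate 10 < crate 12.
With crate 12 < crate 6: crate 10 < crate 4 < crate 12 < crate 6.
Then crate 6 < crate 13 extends the chain to crate 13.
With crate 13 < crate 16: crate 10 < crate 4 < crate 12 < crate 6 < crate 13 < crate 16.
Then crate 16 < crate 17 extends the chain to crate 17.
So crate 17 is heavier.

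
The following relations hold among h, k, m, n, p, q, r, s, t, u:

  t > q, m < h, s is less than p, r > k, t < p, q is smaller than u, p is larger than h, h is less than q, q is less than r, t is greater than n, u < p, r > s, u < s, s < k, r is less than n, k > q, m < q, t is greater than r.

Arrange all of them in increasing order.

m < h < q < u < s < k < r < n < t < p

Each adjacent pair is fixed by a given relation: m < h; h < q; q < u; u < s; s < k; k < r; r < n; n < t; t < p. Chaining them end to end gives the full order.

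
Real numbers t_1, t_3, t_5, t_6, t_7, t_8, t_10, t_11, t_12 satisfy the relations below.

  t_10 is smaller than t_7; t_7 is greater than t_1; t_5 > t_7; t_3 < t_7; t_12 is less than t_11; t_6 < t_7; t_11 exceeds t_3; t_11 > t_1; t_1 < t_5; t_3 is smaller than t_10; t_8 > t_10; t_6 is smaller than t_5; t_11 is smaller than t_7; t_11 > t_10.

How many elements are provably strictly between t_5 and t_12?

Chaining upward from t_12 reaches: t_11, t_7.
Chaining downward from t_5 reaches: t_6, t_1, t_3, t_10, t_11, t_7.
Strictly between t_12 and t_5 are those in both lists: t_11, t_7 — 2 elements.

2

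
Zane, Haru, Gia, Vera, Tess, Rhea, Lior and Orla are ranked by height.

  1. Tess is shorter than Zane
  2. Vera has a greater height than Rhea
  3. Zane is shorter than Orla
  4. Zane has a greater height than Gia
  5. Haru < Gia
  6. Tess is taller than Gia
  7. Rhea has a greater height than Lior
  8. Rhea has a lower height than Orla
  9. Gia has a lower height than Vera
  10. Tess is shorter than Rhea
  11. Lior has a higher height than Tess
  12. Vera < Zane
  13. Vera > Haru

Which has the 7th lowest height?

The consecutive relations fix a unique order: Haru < Gia < Tess < Lior < Rhea < Vera < Zane < Orla.
Counting 7 from the smallest end gives Zane.

Zane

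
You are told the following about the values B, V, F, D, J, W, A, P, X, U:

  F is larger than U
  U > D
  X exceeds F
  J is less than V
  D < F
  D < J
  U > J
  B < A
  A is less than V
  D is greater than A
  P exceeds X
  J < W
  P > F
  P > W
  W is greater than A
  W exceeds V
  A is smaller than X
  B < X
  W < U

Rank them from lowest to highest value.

The consecutive links are each given: B < A; A < D; D < J; J < V; V < W; W < U; U < F; F < X; X < P.

B < A < D < J < V < W < U < F < X < P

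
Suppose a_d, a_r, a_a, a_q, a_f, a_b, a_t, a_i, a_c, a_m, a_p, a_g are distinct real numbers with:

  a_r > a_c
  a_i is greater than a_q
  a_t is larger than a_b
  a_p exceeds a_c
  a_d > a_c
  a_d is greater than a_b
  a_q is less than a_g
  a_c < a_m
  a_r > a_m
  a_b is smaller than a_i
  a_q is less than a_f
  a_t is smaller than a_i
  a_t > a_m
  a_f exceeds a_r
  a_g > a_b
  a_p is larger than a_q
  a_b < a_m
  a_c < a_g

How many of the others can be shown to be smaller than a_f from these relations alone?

From a_f the given relations immediately reach a_q, a_r.
From those, a_c, a_m — 4 in total.
From those, a_b — 5 in total.
Nothing else is reachable below a_f; 5 in all.

5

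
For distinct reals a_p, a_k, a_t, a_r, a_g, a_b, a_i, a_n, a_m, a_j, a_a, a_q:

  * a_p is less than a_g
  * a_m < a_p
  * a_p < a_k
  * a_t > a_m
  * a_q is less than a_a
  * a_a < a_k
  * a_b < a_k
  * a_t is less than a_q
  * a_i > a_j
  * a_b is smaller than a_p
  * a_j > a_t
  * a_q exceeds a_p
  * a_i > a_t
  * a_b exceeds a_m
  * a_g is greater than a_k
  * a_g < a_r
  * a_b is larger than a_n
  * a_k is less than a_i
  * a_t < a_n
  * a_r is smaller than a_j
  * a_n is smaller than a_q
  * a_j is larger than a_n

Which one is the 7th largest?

Piecing the relations together gives one ordering: a_m < a_t < a_n < a_b < a_p < a_q < a_a < a_k < a_g < a_r < a_j < a_i.
The 7th largest is a_q.

a_q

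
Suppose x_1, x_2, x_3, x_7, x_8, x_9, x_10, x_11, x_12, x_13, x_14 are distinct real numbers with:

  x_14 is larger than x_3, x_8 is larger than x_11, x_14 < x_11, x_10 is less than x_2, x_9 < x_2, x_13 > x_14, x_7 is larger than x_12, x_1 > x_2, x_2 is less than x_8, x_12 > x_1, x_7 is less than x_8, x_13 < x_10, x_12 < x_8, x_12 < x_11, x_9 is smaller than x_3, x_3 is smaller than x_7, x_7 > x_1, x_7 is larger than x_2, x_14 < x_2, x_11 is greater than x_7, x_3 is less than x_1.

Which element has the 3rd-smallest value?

Chaining the given pairs: x_9 < x_3 < x_14 < x_13 < x_10 < x_2 < x_1 < x_12 < x_7 < x_11 < x_8.
Counting 3 from the smallest end gives x_14.

x_14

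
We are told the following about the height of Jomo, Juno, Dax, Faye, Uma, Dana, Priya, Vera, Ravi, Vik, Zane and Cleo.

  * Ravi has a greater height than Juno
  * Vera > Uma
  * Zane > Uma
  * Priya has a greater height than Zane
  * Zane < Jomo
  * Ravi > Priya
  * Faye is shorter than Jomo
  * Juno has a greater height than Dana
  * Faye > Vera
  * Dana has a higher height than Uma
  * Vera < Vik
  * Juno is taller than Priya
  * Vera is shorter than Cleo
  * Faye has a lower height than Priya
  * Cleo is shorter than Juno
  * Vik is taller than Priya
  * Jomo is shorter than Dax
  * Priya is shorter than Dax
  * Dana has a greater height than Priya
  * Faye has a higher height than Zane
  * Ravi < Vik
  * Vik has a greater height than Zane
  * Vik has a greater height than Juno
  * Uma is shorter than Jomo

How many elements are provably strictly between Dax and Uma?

Chaining upward from Uma reaches: Vera, Zane, Cleo, Faye, Priya, Jomo, Dana, Juno, Ravi, Vik.
Chaining downward from Dax reaches: Vera, Zane, Faye, Priya, Jomo.
Strictly between Uma and Dax are those in both lists: Vera, Zane, Faye, Priya, Jomo — 5 elements.

5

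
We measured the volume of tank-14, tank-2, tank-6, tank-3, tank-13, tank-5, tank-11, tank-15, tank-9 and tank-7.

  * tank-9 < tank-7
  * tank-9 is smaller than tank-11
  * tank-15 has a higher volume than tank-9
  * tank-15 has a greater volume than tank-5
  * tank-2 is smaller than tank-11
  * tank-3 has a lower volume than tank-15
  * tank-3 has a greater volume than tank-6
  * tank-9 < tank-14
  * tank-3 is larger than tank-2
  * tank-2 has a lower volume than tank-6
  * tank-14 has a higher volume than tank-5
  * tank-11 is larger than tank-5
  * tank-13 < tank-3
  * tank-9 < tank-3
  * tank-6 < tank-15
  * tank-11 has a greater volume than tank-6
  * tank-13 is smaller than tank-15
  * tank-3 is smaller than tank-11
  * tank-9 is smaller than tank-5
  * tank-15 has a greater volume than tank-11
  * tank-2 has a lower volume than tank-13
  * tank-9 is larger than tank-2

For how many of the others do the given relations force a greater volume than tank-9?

The elements the relations force above tank-9 are tank-3, tank-5, tank-14, tank-11, tank-7, tank-15 — no chain reaches any other.
That is 6.

6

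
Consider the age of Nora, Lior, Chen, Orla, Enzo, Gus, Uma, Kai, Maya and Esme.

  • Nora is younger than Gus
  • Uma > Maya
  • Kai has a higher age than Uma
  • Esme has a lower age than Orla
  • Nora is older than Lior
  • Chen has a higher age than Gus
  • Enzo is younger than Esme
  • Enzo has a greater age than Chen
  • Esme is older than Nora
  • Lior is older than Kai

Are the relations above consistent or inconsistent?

Every relation is compatible with Maya < Uma < Kai < Lior < Nora < Gus < Chen < Enzo < Esme < Orla; the set is consistent.

consistent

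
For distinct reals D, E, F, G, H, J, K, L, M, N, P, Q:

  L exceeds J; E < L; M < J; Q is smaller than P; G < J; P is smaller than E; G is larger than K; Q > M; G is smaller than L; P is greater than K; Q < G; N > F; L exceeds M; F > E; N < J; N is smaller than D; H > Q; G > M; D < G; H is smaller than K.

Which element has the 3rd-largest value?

The consecutive relations fix a unique order: M < Q < H < K < P < E < F < N < D < G < J < L.
Counting 3 from the largest end gives G.

G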